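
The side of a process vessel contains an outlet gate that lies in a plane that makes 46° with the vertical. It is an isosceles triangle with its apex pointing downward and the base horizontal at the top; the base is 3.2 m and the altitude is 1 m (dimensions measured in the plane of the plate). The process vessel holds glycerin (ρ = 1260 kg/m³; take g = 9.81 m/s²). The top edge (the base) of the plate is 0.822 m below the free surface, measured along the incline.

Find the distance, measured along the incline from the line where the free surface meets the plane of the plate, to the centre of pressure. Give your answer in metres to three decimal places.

γ = ρg = 1260 × 9.81 / 1000 = 12.3606 kN/m³.
The plate makes 46° with the vertical, i.e. θ = 90° − 46° = 44° to the horizontal. Measuring y along the incline from the free-surface line, vertical depth h = y·sinθ with sinθ = 0.694658.
With the apex down, the centroid sits h/3 = 1/3 = 0.333333 m below the base (the top edge), so y_c = 0.822 + 0.333333 = 1.15533 m and h_c = 1.15533 × 0.694658 = 0.802559 m.
A = ½ × 3.2 × 1 = 1.6 m².
Resultant F = γ·h_c·A = 12.3606 × 0.802559 × 1.6 = 15.8722 kN.
I_c = b·h³/36 = 3.2 × 1³/36 = 0.0888889 m⁴.
Centre of pressure: y_p = y_c + I_c/(y_c·A) = 1.15533 + 0.0888889/(1.15533 × 1.6) = 1.15533 + 0.0480863 = 1.20342 m along the plane.

y_p = 1.203 m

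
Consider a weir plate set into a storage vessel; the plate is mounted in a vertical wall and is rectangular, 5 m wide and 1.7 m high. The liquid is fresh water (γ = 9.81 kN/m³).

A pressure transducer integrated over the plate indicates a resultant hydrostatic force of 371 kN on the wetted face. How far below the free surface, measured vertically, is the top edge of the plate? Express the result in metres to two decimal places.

d_top ≈ 3.60 m

γ = 9.81 kN/m³.
A = 5 × 1.7 = 8.5 m².
From F = γ·h_c·A, the centroid depth is h_c = 371/(9.81 × 8.5) = 4.44924 m.
The centroid lies 1.7/2 = 0.85 m below the top edge, so the top edge sits at h_top = 4.44924 − 0.85 = 3.59924 m below the surface.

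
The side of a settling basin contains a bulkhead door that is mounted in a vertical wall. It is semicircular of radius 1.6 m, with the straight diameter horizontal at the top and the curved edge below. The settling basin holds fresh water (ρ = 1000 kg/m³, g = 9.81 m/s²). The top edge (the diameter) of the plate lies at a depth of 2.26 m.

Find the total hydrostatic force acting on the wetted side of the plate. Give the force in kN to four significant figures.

γ = ρg = 1000 × 9.81 = 9810 N/m³ = 9.81 kN/m³.
The centroid of a semicircle lies 4r/(3π) = 0.679061 m from the diameter, here below the top edge, so the centroid depth is h_c = 2.26 + 0.679061 = 2.93906 m.
A = πr²/2 = π × 1.6²/2 = 4.02124 m².
Resultant F = γ·h_c·A = 9.81 × 2.93906 × 4.02124 = 115.941 kN.

F ≈ 115.9 kN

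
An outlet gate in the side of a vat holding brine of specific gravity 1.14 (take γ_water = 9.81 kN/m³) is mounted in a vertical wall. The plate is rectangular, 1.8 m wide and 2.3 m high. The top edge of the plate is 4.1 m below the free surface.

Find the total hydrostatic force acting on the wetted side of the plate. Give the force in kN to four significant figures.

F ≈ 243.1 kN

γ = 1.14 × 9.81 = 11.1834 kN/m³.
The centroid lies 2.3/2 = 1.15 m below the top edge, so the centroid depth is h_c = 4.1 + 1.15 = 5.25 m.
A = 1.8 × 2.3 = 4.14 m².
Resultant F = γ·h_c·A = 11.1834 × 5.25 × 4.14 = 243.071 kN.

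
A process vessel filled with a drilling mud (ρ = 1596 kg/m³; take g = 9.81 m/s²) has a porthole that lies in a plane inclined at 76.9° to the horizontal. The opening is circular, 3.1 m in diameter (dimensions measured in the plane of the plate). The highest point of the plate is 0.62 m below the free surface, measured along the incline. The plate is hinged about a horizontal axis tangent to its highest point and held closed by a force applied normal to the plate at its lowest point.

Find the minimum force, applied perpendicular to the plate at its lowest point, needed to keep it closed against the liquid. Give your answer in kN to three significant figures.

γ = ρg = 1596 × 9.81 / 1000 = 15.65676 kN/m³.
Let θ = 76.9° be the plate's angle to the horizontal; measure y along the incline from where the plane meets the free surface. Vertical depth h = y·sinθ with sinθ = 0.973976.
The centroid is at the centre, 1.55 m below the top of the plate, so y_c = 0.62 + 1.55 = 2.17 m and h_c = 2.17 × 0.973976 = 2.11353 m.
A = π(1.55)² = 7.54768 m².
Resultant F = γ·h_c·A = 15.65676 × 2.11353 × 7.54768 = 249.761 kN.
I_c = πr⁴/4 = π × 1.55⁴/4 = 4.53332 m⁴.
Centre of pressure: y_p = y_c + I_c/(y_c·A) = 2.17 + 4.53332/(2.17 × 7.54768) = 2.17 + 0.276785 = 2.44678 m along the plane.
The resultant acts 1.55 + 0.276785 = 1.82679 m (along the plate) below the hinge at the top edge, so the moment about the hinge is M = F × 1.82679 = 249.761 × 1.82679 = 456.261 kN·m.
A normal force at the bottom, 3.1 m from the hinge, must supply this moment: P = 456.261/3.1 = 147.181 kN.

P ≈ 147 kN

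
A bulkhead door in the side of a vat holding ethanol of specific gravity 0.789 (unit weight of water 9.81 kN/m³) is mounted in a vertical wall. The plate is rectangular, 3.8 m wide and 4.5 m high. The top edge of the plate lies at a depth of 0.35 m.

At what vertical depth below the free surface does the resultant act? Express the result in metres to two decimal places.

h_p = 3.25 m

γ = 0.789 × 9.81 = 7.74009 kN/m³.
The centroid lies 4.5/2 = 2.25 m below the top edge, so the centroid depth is h_c = 0.35 + 2.25 = 2.6 m.
A = 3.8 × 4.5 = 17.1 m².
Resultant F = γ·h_c·A = 7.74009 × 2.6 × 17.1 = 344.124 kN.
I_c = b·h³/12 = 3.8 × 4.5³/12 = 28.8562 m⁴.
Centre of pressure: y_p = y_c + I_c/(y_c·A) = 2.6 + 28.8562/(2.6 × 17.1) = 2.6 + 0.649037 = 3.24904 m along the plane.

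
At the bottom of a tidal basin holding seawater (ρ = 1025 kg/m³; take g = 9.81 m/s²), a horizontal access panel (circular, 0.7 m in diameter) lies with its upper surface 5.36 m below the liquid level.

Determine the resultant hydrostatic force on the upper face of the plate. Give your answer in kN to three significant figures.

γ = ρg = 1025 × 9.81 / 1000 = 10.05525 kN/m³.
The plate is horizontal, so pressure is uniform at p = γ·h = 10.05525 × 5.36 = 53.8961 kN/m².
A = π(0.35)² = 0.384845 m².
F = p·A = 53.8961 × 0.384845 = 20.7416 kN.

F ≈ 20.7 kN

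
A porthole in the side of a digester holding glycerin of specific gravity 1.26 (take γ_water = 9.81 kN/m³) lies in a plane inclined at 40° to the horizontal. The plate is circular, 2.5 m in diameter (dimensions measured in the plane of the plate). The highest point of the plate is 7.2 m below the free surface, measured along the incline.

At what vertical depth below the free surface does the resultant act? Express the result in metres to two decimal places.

γ = 1.26 × 9.81 = 12.3606 kN/m³.
Let θ = 40° be the plate's angle to the horizontal; measure y along the incline from where the plane meets the free surface. Vertical depth h = y·sinθ with sinθ = 0.642788.
The centroid is at the centre, 1.25 m below the top of the plate, so y_c = 7.2 + 1.25 = 8.45 m and h_c = 8.45 × 0.642788 = 5.43156 m.
A = π(1.25)² = 4.90874 m².
Resultant F = γ·h_c·A = 12.3606 × 5.43156 × 4.90874 = 329.56 kN.
I_c = πr⁴/4 = π × 1.25⁴/4 = 1.91748 m⁴.
Centre of pressure: y_p = y_c + I_c/(y_c·A) = 8.45 + 1.91748/(8.45 × 4.90874) = 8.45 + 0.0462279 = 8.49623 m along the plane.
Vertically, h_p = y_p·sinθ = 8.49623 × 0.642788 = 5.46127 m.

h_p = 5.46 m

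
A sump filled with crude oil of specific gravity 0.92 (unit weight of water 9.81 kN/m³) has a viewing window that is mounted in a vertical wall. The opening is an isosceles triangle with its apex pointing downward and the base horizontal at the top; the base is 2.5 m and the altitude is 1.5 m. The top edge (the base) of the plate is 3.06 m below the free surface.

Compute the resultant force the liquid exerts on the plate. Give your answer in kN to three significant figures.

γ = 0.92 × 9.81 = 9.0252 kN/m³.
With the apex down, the centroid sits h/3 = 1.5/3 = 0.5 m below the base (the top edge), so the centroid depth is h_c = 3.06 + 0.5 = 3.56 m.
A = ½ × 2.5 × 1.5 = 1.875 m².
Resultant F = γ·h_c·A = 9.0252 × 3.56 × 1.875 = 60.2432 kN.

F ≈ 60.2 kN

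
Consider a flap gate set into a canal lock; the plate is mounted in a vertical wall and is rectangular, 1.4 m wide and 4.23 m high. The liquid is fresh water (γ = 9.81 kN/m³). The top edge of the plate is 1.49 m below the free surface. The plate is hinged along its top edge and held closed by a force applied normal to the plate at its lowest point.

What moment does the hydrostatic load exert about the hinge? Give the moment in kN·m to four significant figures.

γ = 9.81 kN/m³.
The centroid lies 4.23/2 = 2.115 m below the top edge, so the centroid depth is h_c = 1.49 + 2.115 = 3.605 m.
A = 1.4 × 4.23 = 5.922 m².
Resultant F = γ·h_c·A = 9.81 × 3.605 × 5.922 = 209.432 kN.
I_c = b·h³/12 = 1.4 × 4.23³/12 = 8.83015 m⁴.
Centre of pressure: y_p = y_c + I_c/(y_c·A) = 3.605 + 8.83015/(3.605 × 5.922) = 3.605 + 0.413613 = 4.01861 m along the plane.
The resultant acts 2.115 + 0.413613 = 2.52861 m (along the plate) below the hinge at the top edge, so the moment about the hinge is M = F × 2.52861 = 209.432 × 2.52861 = 529.572 kN·m.

M ≈ 529.6 kN·m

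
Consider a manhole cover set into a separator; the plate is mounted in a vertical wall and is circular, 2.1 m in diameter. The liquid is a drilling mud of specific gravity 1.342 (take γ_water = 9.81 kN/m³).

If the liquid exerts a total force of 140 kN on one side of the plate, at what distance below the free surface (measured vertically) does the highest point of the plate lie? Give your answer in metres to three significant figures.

d_top ≈ 2.02 m

γ = 1.342 × 9.81 = 13.16502 kN/m³.
A = π(1.05)² = 3.46361 m².
From F = γ·h_c·A, the centroid depth is h_c = 140/(13.16502 × 3.46361) = 3.07028 m.
The centroid is at the centre, 1.05 m below the top of the plate, so the highest point sits at h_top = 3.07028 − 1.05 = 2.02028 m below the surface.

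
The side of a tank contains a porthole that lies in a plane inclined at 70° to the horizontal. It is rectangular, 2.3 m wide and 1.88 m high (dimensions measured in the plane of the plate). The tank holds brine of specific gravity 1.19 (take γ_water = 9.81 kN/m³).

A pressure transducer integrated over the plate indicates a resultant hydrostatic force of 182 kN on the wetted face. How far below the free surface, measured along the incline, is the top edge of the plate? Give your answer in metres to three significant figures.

γ = 1.19 × 9.81 = 11.6739 kN/m³.
A = 2.3 × 1.88 = 4.324 m².
From F = γ·h_c·A, the centroid depth is h_c = 182/(11.6739 × 4.324) = 3.60554 m.
Let θ = 70° be the plate's angle to the horizontal; measure y along the incline from where the plane meets the free surface. Vertical depth h = y·sinθ with sinθ = 0.939693.
Along the incline, y_c = h_c/sinθ = 3.60554/0.939693 = 3.83693 m.
The centroid lies 1.88/2 = 0.94 m below the top edge, so the top edge sits at y_top = 3.83693 − 0.94 = 2.89693 m along the incline.

y_top ≈ 2.90 m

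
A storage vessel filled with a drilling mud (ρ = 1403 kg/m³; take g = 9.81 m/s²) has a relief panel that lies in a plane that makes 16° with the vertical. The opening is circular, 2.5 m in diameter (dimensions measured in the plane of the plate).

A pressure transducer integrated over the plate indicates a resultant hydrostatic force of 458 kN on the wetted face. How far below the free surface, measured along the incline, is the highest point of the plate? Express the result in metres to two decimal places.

γ = ρg = 1403 × 9.81 / 1000 = 13.76343 kN/m³.
A = π(1.25)² = 4.90874 m².
From F = γ·h_c·A, the centroid depth is h_c = 458/(13.76343 × 4.90874) = 6.77905 m.
The plate makes 16° with the vertical, i.e. θ = 90° − 16° = 74° to the horizontal. Measuring y along the incline from the free-surface line, vertical depth h = y·sinθ with sinθ = 0.961262.
Along the incline, y_c = h_c/sinθ = 6.77905/0.961262 = 7.05224 m.
The centroid is at the centre, 1.25 m below the top of the plate, so the highest point sits at y_top = 7.05224 − 1.25 = 5.80224 m along the incline.

y_top ≈ 5.80 m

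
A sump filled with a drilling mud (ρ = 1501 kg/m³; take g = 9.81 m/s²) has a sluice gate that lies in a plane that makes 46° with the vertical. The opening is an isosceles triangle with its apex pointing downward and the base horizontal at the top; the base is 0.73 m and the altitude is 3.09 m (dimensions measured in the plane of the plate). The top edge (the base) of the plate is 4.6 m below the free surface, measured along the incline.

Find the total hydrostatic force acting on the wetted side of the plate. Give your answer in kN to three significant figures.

γ = ρg = 1501 × 9.81 / 1000 = 14.72481 kN/m³.
The plate makes 46° with the vertical, i.e. θ = 90° − 46° = 44° to the horizontal. Measuring y along the incline from the free-surface line, vertical depth h = y·sinθ with sinθ = 0.694658.
With the apex down, the centroid sits h/3 = 3.09/3 = 1.03 m below the base (the top edge), so y_c = 4.6 + 1.03 = 5.63 m and h_c = 5.63 × 0.694658 = 3.91092 m.
A = ½ × 0.73 × 3.09 = 1.12785 m².
Resultant F = γ·h_c·A = 14.72481 × 3.91092 × 1.12785 = 64.9501 kN.

F ≈ 65.0 kN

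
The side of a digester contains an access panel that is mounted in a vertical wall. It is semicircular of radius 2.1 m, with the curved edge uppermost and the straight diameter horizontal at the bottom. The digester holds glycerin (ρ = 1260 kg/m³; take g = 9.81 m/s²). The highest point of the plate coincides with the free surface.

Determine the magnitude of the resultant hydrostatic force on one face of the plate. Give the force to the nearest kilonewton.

γ = ρg = 1260 × 9.81 / 1000 = 12.3606 kN/m³.
The centroid lies 4r/(3π) = 0.891268 m above the diameter, so r − 4r/(3π) = 2.1 − 0.891268 = 1.20873 m below the topmost point, so the centroid depth is h_c = 1.20873 m.
A = πr²/2 = π × 2.1²/2 = 6.92721 m².
Resultant F = γ·h_c·A = 12.3606 × 1.20873 × 6.92721 = 103.497 kN.

F ≈ 103 kN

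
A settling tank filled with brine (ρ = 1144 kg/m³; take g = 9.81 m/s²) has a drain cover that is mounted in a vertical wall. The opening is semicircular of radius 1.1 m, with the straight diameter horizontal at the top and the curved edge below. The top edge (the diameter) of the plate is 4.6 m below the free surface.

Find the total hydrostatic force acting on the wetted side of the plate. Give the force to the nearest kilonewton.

γ = ρg = 1144 × 9.81 / 1000 = 11.22264 kN/m³.
The centroid of a semicircle lies 4r/(3π) = 0.466854 m from the diameter, here below the top edge, so the centroid depth is h_c = 4.6 + 0.466854 = 5.06685 m.
A = πr²/2 = π × 1.1²/2 = 1.90066 m².
Resultant F = γ·h_c·A = 11.22264 × 5.06685 × 1.90066 = 108.078 kN.

F ≈ 108 kN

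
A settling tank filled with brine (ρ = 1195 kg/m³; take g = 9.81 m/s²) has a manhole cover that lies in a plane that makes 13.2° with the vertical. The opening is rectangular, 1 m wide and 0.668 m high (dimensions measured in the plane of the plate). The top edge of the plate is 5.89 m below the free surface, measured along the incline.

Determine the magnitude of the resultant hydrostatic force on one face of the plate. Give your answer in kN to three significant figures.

γ = ρg = 1195 × 9.81 / 1000 = 11.72295 kN/m³.
The plate makes 13.2° with the vertical, i.e. θ = 90° − 13.2° = 76.8° to the horizontal. Measuring y along the incline from the free-surface line, vertical depth h = y·sinθ with sinθ = 0.973579.
The centroid lies 0.668/2 = 0.334 m below the top edge, so y_c = 5.89 + 0.334 = 6.224 m and h_c = 6.224 × 0.973579 = 6.05956 m.
A = 1 × 0.668 = 0.668 m².
Resultant F = γ·h_c·A = 11.72295 × 6.05956 × 0.668 = 47.452 kN.

F ≈ 47.5 kN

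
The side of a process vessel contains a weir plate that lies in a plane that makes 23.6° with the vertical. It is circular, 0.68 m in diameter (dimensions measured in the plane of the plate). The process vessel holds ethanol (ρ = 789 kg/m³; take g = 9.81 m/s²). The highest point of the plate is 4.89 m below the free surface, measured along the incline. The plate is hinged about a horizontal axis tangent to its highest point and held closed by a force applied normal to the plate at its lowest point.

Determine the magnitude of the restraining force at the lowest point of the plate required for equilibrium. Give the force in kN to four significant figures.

P ≈ 6.845 kN

γ = ρg = 789 × 9.81 / 1000 = 7.74009 kN/m³.
The plate makes 23.6° with the vertical, i.e. θ = 90° − 23.6° = 66.4° to the horizontal. Measuring y along the incline from the free-surface line, vertical depth h = y·sinθ with sinθ = 0.916363.
The centroid is at the centre, 0.34 m below the top of the plate, so y_c = 4.89 + 0.34 = 5.23 m and h_c = 5.23 × 0.916363 = 4.79258 m.
A = π(0.34)² = 0.363168 m².
Resultant F = γ·h_c·A = 7.74009 × 4.79258 × 0.363168 = 13.4717 kN.
I_c = πr⁴/4 = π × 0.34⁴/4 = 0.0104956 m⁴.
Centre of pressure: y_p = y_c + I_c/(y_c·A) = 5.23 + 0.0104956/(5.23 × 0.363168) = 5.23 + 0.00552584 = 5.23553 m along the plane.
The resultant acts 0.34 + 0.00552584 = 0.345526 m (along the plate) below the hinge at the top edge, so the moment about the hinge is M = F × 0.345526 = 13.4717 × 0.345526 = 4.65482 kN·m.
A normal force at the bottom, 0.68 m from the hinge, must supply this moment: P = 4.65482/0.68 = 6.84532 kN.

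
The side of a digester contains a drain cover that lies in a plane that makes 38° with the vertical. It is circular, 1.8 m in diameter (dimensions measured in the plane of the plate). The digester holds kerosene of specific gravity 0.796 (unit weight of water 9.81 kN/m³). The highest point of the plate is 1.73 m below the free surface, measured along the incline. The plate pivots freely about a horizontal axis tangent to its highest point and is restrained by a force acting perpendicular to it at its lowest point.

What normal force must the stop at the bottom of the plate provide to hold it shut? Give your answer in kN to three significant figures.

γ = 0.796 × 9.81 = 7.80876 kN/m³.
The plate makes 38° with the vertical, i.e. θ = 90° − 38° = 52° to the horizontal. Measuring y along the incline from the free-surface line, vertical depth h = y·sinθ with sinθ = 0.788011.
The centroid is at the centre, 0.9 m below the top of the plate, so y_c = 1.73 + 0.9 = 2.63 m and h_c = 2.63 × 0.788011 = 2.07247 m.
A = π(0.9)² = 2.54469 m².
Resultant F = γ·h_c·A = 7.80876 × 2.07247 × 2.54469 = 41.1818 kN.
I_c = πr⁴/4 = π × 0.9⁴/4 = 0.5153 m⁴.
Centre of pressure: y_p = y_c + I_c/(y_c·A) = 2.63 + 0.5153/(2.63 × 2.54469) = 2.63 + 0.0769962 = 2.707 m along the plane.
The resultant acts 0.9 + 0.0769962 = 0.976996 m (along the plate) below the hinge at the top edge, so the moment about the hinge is M = F × 0.976996 = 41.1818 × 0.976996 = 40.2345 kN·m.
A normal force at the bottom, 1.8 m from the hinge, must supply this moment: P = 40.2345/1.8 = 22.3525 kN.

P ≈ 22.4 kN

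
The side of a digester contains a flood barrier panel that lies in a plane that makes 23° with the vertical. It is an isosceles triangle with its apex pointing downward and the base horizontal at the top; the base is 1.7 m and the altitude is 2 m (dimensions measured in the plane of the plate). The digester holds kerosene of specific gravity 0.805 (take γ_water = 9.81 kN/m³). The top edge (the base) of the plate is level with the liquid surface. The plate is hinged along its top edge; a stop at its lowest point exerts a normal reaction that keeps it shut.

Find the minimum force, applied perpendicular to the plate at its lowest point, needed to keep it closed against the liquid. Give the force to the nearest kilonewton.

P ≈ 4 kN

γ = 0.805 × 9.81 = 7.89705 kN/m³.
The plate makes 23° with the vertical, i.e. θ = 90° − 23° = 67° to the horizontal. Measuring y along the incline from the free-surface line, vertical depth h = y·sinθ with sinθ = 0.920505.
With the apex down, the centroid sits h/3 = 2/3 = 0.666667 m below the base (the top edge), so y_c = 0.666667 m and h_c = 0.666667 × 0.920505 = 0.61367 m.
A = ½ × 1.7 × 2 = 1.7 m².
Resultant F = γ·h_c·A = 7.89705 × 0.61367 × 1.7 = 8.23851 kN.
I_c = b·h³/36 = 1.7 × 2³/36 = 0.377778 m⁴.
Centre of pressure: y_p = y_c + I_c/(y_c·A) = 0.666667 + 0.377778/(0.666667 × 1.7) = 0.666667 + 0.333333 = 1 m along the plane.
The resultant acts 0.666667 + 0.333333 = 1 m (along the plate) below the hinge at the top edge, so the moment about the hinge is M = F × 1 = 8.23851 × 1 = 8.23851 kN·m.
A normal force at the bottom, 2 m from the hinge, must supply this moment: P = 8.23851/2 = 4.11925 kN.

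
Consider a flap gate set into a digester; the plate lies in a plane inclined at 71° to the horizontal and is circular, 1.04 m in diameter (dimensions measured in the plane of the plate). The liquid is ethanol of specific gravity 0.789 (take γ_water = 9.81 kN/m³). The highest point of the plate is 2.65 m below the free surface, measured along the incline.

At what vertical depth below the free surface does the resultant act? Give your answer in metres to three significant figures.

h_p = 3.02 m

γ = 0.789 × 9.81 = 7.74009 kN/m³.
Let θ = 71° be the plate's angle to the horizontal; measure y along the incline from where the plane meets the free surface. Vertical depth h = y·sinθ with sinθ = 0.945519.
The centroid is at the centre, 0.52 m below the top of the plate, so y_c = 2.65 + 0.52 = 3.17 m and h_c = 3.17 × 0.945519 = 2.9973 m.
A = π(0.52)² = 0.849487 m².
Resultant F = γ·h_c·A = 7.74009 × 2.9973 × 0.849487 = 19.7076 kN.
I_c = πr⁴/4 = π × 0.52⁴/4 = 0.0574253 m⁴.
Centre of pressure: y_p = y_c + I_c/(y_c·A) = 3.17 + 0.0574253/(3.17 × 0.849487) = 3.17 + 0.0213249 = 3.19132 m along the plane.
Vertically, h_p = y_p·sinθ = 3.19132 × 0.945519 = 3.01745 m.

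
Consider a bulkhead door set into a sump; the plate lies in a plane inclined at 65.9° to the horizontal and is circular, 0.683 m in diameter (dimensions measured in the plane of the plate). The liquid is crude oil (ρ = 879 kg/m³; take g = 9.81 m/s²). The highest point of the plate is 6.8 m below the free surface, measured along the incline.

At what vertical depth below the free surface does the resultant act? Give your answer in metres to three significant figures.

h_p = 6.52 m

γ = ρg = 879 × 9.81 / 1000 = 8.62299 kN/m³.
Let θ = 65.9° be the plate's angle to the horizontal; measure y along the incline from where the plane meets the free surface. Vertical depth h = y·sinθ with sinθ = 0.912834.
The centroid is at the centre, 0.3415 m below the top of the plate, so y_c = 6.8 + 0.3415 = 7.1415 m and h_c = 7.1415 × 0.912834 = 6.519 m.
A = π(0.3415)² = 0.36638 m².
Resultant F = γ·h_c·A = 8.62299 × 6.519 × 0.36638 = 20.5954 kN.
I_c = πr⁴/4 = π × 0.3415⁴/4 = 0.010682 m⁴.
Centre of pressure: y_p = y_c + I_c/(y_c·A) = 7.1415 + 0.010682/(7.1415 × 0.36638) = 7.1415 + 0.00408255 = 7.14558 m along the plane.
Vertically, h_p = y_p·sinθ = 7.14558 × 0.912834 = 6.52273 m.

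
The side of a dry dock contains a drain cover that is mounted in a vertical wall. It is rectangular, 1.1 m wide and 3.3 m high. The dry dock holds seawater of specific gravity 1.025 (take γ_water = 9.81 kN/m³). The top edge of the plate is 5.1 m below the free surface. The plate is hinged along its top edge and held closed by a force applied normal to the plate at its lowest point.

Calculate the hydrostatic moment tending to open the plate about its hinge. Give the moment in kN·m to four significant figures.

M ≈ 439.6 kN·m

γ = 1.025 × 9.81 = 10.05525 kN/m³.
The centroid lies 3.3/2 = 1.65 m below the top edge, so the centroid depth is h_c = 5.1 + 1.65 = 6.75 m.
A = 1.1 × 3.3 = 3.63 m².
Resultant F = γ·h_c·A = 10.05525 × 6.75 × 3.63 = 246.379 kN.
I_c = b·h³/12 = 1.1 × 3.3³/12 = 3.29423 m⁴.
Centre of pressure: y_p = y_c + I_c/(y_c·A) = 6.75 + 3.29423/(6.75 × 3.63) = 6.75 + 0.134445 = 6.88445 m along the plane.
The resultant acts 1.65 + 0.134445 = 1.78444 m (along the plate) below the hinge at the top edge, so the moment about the hinge is M = F × 1.78444 = 246.379 × 1.78444 = 439.649 kN·m.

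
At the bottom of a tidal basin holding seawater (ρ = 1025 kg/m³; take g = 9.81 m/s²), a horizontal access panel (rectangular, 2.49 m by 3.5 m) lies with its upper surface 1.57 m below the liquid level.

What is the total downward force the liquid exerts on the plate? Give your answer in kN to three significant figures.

γ = ρg = 1025 × 9.81 / 1000 = 10.05525 kN/m³.
The plate is horizontal, so pressure is uniform at p = γ·h = 10.05525 × 1.57 = 15.7867 kN/m².
A = 2.49 × 3.5 = 8.715 m².
F = p·A = 15.7867 × 8.715 = 137.581 kN.

F ≈ 138 kN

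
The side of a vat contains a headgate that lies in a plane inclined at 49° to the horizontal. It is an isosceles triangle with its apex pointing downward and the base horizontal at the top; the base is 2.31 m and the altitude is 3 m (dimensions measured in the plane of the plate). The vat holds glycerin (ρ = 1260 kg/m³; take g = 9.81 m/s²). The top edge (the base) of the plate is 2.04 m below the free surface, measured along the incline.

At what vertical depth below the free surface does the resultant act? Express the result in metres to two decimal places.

h_p = 2.42 m

γ = ρg = 1260 × 9.81 / 1000 = 12.3606 kN/m³.
Let θ = 49° be the plate's angle to the horizontal; measure y along the incline from where the plane meets the free surface. Vertical depth h = y·sinθ with sinθ = 0.754710.
With the apex down, the centroid sits h/3 = 3/3 = 1 m below the base (the top edge), so y_c = 2.04 + 1 = 3.04 m and h_c = 3.04 × 0.754710 = 2.29432 m.
A = ½ × 2.31 × 3 = 3.465 m².
Resultant F = γ·h_c·A = 12.3606 × 2.29432 × 3.465 = 98.2645 kN.
I_c = b·h³/36 = 2.31 × 3³/36 = 1.7325 m⁴.
Centre of pressure: y_p = y_c + I_c/(y_c·A) = 3.04 + 1.7325/(3.04 × 3.465) = 3.04 + 0.164474 = 3.20447 m along the plane.
Vertically, h_p = y_p·sinθ = 3.20447 × 0.754710 = 2.41845 m.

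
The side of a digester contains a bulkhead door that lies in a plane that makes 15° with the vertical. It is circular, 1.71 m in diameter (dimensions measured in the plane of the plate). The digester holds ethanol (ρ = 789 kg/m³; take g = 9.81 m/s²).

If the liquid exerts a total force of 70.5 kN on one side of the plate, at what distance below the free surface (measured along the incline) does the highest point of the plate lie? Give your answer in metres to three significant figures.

y_top ≈ 3.25 m

γ = ρg = 789 × 9.81 / 1000 = 7.74009 kN/m³.
A = π(0.855)² = 2.29658 m².
From F = γ·h_c·A, the centroid depth is h_c = 70.5/(7.74009 × 2.29658) = 3.96608 m.
The plate makes 15° with the vertical, i.e. θ = 90° − 15° = 75° to the horizontal. Measuring y along the incline from the free-surface line, vertical depth h = y·sinθ with sinθ = 0.965926.
Along the incline, y_c = h_c/sinθ = 3.96608/0.965926 = 4.10599 m.
The centroid is at the centre, 0.855 m below the top of the plate, so the highest point sits at y_top = 4.10599 − 0.855 = 3.25099 m along the incline.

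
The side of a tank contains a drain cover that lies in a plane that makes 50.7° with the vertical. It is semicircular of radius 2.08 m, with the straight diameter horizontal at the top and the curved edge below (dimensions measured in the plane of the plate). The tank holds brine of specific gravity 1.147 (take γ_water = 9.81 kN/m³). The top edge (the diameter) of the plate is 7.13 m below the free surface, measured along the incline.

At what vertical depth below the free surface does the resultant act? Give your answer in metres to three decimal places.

h_p = 5.099 m

γ = 1.147 × 9.81 = 11.25207 kN/m³.
The plate makes 50.7° with the vertical, i.e. θ = 90° − 50.7° = 39.3° to the horizontal. Measuring y along the incline from the free-surface line, vertical depth h = y·sinθ with sinθ = 0.633381.
The centroid of a semicircle lies 4r/(3π) = 0.882779 m from the diameter, here below the top edge, so y_c = 7.13 + 0.882779 = 8.01278 m and h_c = 8.01278 × 0.633381 = 5.07514 m.
A = πr²/2 = π × 2.08²/2 = 6.79589 m².
Resultant F = γ·h_c·A = 11.25207 × 5.07514 × 6.79589 = 388.085 kN.
I_c = (π/8 − 8/(9π))·r⁴ = 0.109757 × 2.08⁴ = 2.0544 m⁴.
Centre of pressure: y_p = y_c + I_c/(y_c·A) = 8.01278 + 2.0544/(8.01278 × 6.79589) = 8.01278 + 0.0377273 = 8.05051 m along the plane.
Vertically, h_p = y_p·sinθ = 8.05051 × 0.633381 = 5.09904 m.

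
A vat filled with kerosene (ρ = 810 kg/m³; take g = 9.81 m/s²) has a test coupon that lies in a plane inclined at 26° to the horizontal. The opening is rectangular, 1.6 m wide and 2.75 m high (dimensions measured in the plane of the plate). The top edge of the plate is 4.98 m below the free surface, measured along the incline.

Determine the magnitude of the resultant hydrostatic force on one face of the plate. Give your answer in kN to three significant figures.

γ = ρg = 810 × 9.81 / 1000 = 7.9461 kN/m³.
Let θ = 26° be the plate's angle to the horizontal; measure y along the incline from where the plane meets the free surface. Vertical depth h = y·sinθ with sinθ = 0.438371.
The centroid lies 2.75/2 = 1.375 m below the top edge, so y_c = 4.98 + 1.375 = 6.355 m and h_c = 6.355 × 0.438371 = 2.78585 m.
A = 1.6 × 2.75 = 4.4 m².
Resultant F = γ·h_c·A = 7.9461 × 2.78585 × 4.4 = 97.4012 kN.

F ≈ 97.4 kN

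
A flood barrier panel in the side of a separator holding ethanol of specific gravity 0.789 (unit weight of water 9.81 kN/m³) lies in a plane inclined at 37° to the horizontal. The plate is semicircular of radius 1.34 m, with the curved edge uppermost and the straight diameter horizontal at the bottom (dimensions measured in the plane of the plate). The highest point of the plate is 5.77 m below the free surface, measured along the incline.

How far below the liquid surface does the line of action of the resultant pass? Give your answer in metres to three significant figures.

h_p = 3.95 m

γ = 0.789 × 9.81 = 7.74009 kN/m³.
Let θ = 37° be the plate's angle to the horizontal; measure y along the incline from where the plane meets the free surface. Vertical depth h = y·sinθ with sinθ = 0.601815.
The centroid lies 4r/(3π) = 0.568714 m above the diameter, so r − 4r/(3π) = 1.34 − 0.568714 = 0.771286 m below the topmost point, so y_c = 5.77 + 0.771286 = 6.54129 m and h_c = 6.54129 × 0.601815 = 3.93665 m.
A = πr²/2 = π × 1.34²/2 = 2.82052 m².
Resultant F = γ·h_c·A = 7.74009 × 3.93665 × 2.82052 = 85.9413 kN.
I_c = (π/8 − 8/(9π))·r⁴ = 0.109757 × 1.34⁴ = 0.353876 m⁴.
Centre of pressure: y_p = y_c + I_c/(y_c·A) = 6.54129 + 0.353876/(6.54129 × 2.82052) = 6.54129 + 0.0191804 = 6.56047 m along the plane.
Vertically, h_p = y_p·sinθ = 6.56047 × 0.601815 = 3.94819 m.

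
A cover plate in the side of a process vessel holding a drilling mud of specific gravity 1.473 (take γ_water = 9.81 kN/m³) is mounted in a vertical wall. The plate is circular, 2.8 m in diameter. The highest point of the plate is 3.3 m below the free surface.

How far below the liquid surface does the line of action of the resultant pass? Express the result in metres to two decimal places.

h_p = 4.80 m

γ = 1.473 × 9.81 = 14.45013 kN/m³.
The centroid is at the centre, 1.4 m below the top of the plate, so the centroid depth is h_c = 3.3 + 1.4 = 4.7 m.
A = π(1.4)² = 6.15752 m².
Resultant F = γ·h_c·A = 14.45013 × 4.7 × 6.15752 = 418.192 kN.
I_c = πr⁴/4 = π × 1.4⁴/4 = 3.01719 m⁴.
Centre of pressure: y_p = y_c + I_c/(y_c·A) = 4.7 + 3.01719/(4.7 × 6.15752) = 4.7 + 0.104255 = 4.80426 m along the plane.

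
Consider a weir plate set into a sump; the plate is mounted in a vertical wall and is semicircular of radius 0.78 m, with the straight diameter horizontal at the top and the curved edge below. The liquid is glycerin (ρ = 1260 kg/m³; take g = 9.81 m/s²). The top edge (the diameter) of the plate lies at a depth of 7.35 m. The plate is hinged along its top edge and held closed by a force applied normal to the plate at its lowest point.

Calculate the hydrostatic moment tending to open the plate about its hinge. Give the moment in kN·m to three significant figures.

M ≈ 30.5 kN·m

γ = ρg = 1260 × 9.81 / 1000 = 12.3606 kN/m³.
The centroid of a semicircle lies 4r/(3π) = 0.331042 m from the diameter, here below the top edge, so the centroid depth is h_c = 7.35 + 0.331042 = 7.68104 m.
A = πr²/2 = π × 0.78²/2 = 0.955672 m².
Resultant F = γ·h_c·A = 12.3606 × 7.68104 × 0.955672 = 90.7337 kN.
I_c = (π/8 − 8/(9π))·r⁴ = 0.109757 × 0.78⁴ = 0.0406266 m⁴.
Centre of pressure: y_p = y_c + I_c/(y_c·A) = 7.68104 + 0.0406266/(7.68104 × 0.955672) = 7.68104 + 0.00553454 = 7.68657 m along the plane.
The resultant acts 0.331042 + 0.00553454 = 0.336577 m (along the plate) below the hinge at the top edge, so the moment about the hinge is M = F × 0.336577 = 90.7337 × 0.336577 = 30.5389 kN·m.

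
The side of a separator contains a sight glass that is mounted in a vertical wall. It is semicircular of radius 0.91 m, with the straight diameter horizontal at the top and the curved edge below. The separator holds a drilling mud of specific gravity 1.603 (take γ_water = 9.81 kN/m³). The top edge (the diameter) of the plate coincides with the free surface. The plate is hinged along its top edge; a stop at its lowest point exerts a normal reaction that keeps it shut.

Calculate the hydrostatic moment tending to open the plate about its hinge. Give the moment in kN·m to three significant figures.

M ≈ 4.23 kN·m

γ = 1.603 × 9.81 = 15.72543 kN/m³.
The centroid of a semicircle lies 4r/(3π) = 0.386216 m from the diameter, here below the top edge, so the centroid depth is h_c = 0.386216 m.
A = πr²/2 = π × 0.91²/2 = 1.30078 m².
Resultant F = γ·h_c·A = 15.72543 × 0.386216 × 1.30078 = 7.90017 kN.
I_c = (π/8 − 8/(9π))·r⁴ = 0.109757 × 0.91⁴ = 0.0752658 m⁴.
Centre of pressure: y_p = y_c + I_c/(y_c·A) = 0.386216 + 0.0752658/(0.386216 × 1.30078) = 0.386216 + 0.149818 = 0.536034 m along the plane.
The resultant acts 0.386216 + 0.149818 = 0.536034 m (along the plate) below the hinge at the top edge, so the moment about the hinge is M = F × 0.536034 = 7.90017 × 0.536034 = 4.23476 kN·m.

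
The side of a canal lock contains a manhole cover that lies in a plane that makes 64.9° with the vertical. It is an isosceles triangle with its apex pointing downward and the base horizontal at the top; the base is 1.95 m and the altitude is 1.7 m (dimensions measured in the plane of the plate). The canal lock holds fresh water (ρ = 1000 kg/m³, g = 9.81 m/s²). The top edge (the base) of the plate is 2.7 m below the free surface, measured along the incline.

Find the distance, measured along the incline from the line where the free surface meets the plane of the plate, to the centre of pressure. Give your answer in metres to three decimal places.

y_p = 3.316 m

γ = ρg = 1000 × 9.81 = 9810 N/m³ = 9.81 kN/m³.
The plate makes 64.9° with the vertical, i.e. θ = 90° − 64.9° = 25.1° to the horizontal. Measuring y along the incline from the free-surface line, vertical depth h = y·sinθ with sinθ = 0.424199.
With the apex down, the centroid sits h/3 = 1.7/3 = 0.566667 m below the base (the top edge), so y_c = 2.7 + 0.566667 = 3.26667 m and h_c = 3.26667 × 0.424199 = 1.38572 m.
A = ½ × 1.95 × 1.7 = 1.6575 m².
Resultant F = γ·h_c·A = 9.81 × 1.38572 × 1.6575 = 22.5319 kN.
I_c = b·h³/36 = 1.95 × 1.7³/36 = 0.266121 m⁴.
Centre of pressure: y_p = y_c + I_c/(y_c·A) = 3.26667 + 0.266121/(3.26667 × 1.6575) = 3.26667 + 0.0491496 = 3.31582 m along the plane.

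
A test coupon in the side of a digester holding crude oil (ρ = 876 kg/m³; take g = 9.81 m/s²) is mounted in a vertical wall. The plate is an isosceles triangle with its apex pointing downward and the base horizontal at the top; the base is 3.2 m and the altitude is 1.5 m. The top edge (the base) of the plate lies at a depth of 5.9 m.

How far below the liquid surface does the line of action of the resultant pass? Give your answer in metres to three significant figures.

h_p = 6.42 m

γ = ρg = 876 × 9.81 / 1000 = 8.59356 kN/m³.
With the apex down, the centroid sits h/3 = 1.5/3 = 0.5 m below the base (the top edge), so the centroid depth is h_c = 5.9 + 0.5 = 6.4 m.
A = ½ × 3.2 × 1.5 = 2.4 m².
Resultant F = γ·h_c·A = 8.59356 × 6.4 × 2.4 = 131.997 kN.
I_c = b·h³/36 = 3.2 × 1.5³/36 = 0.3 m⁴.
Centre of pressure: y_p = y_c + I_c/(y_c·A) = 6.4 + 0.3/(6.4 × 2.4) = 6.4 + 0.0195312 = 6.41953 m along the plane.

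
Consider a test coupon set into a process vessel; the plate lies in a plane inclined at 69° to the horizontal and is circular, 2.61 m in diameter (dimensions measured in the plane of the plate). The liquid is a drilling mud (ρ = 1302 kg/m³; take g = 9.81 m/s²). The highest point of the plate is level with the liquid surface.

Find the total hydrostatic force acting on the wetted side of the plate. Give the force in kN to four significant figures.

γ = ρg = 1302 × 9.81 / 1000 = 12.77262 kN/m³.
Let θ = 69° be the plate's angle to the horizontal; measure y along the incline from where the plane meets the free surface. Vertical depth h = y·sinθ with sinθ = 0.933580.
The centroid is at the centre, 1.305 m below the top of the plate, so y_c = 1.305 m and h_c = 1.305 × 0.933580 = 1.21832 m.
A = π(1.305)² = 5.35021 m².
Resultant F = γ·h_c·A = 12.77262 × 1.21832 × 5.35021 = 83.2554 kN.

F ≈ 83.26 kN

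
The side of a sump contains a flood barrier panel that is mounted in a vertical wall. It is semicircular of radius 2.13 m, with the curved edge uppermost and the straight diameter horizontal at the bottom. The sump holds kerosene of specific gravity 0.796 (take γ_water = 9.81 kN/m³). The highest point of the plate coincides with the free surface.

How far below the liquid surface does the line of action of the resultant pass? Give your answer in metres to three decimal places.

h_p = 1.485 m

γ = 0.796 × 9.81 = 7.80876 kN/m³.
The centroid lies 4r/(3π) = 0.904 m above the diameter, so r − 4r/(3π) = 2.13 − 0.904 = 1.226 m below the topmost point, so the centroid depth is h_c = 1.226 m.
A = πr²/2 = π × 2.13²/2 = 7.12655 m².
Resultant F = γ·h_c·A = 7.80876 × 1.226 × 7.12655 = 68.2263 kN.
I_c = (π/8 − 8/(9π))·r⁴ = 0.109757 × 2.13⁴ = 2.25918 m⁴.
Centre of pressure: y_p = y_c + I_c/(y_c·A) = 1.226 + 2.25918/(1.226 × 7.12655) = 1.226 + 0.258572 = 1.48457 m along the plane.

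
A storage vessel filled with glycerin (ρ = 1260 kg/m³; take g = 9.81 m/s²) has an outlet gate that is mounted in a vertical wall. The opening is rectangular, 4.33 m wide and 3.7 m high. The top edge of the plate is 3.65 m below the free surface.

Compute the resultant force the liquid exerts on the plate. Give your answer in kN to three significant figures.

γ = ρg = 1260 × 9.81 / 1000 = 12.3606 kN/m³.
The centroid lies 3.7/2 = 1.85 m below the top edge, so the centroid depth is h_c = 3.65 + 1.85 = 5.5 m.
A = 4.33 × 3.7 = 16.021 m².
Resultant F = γ·h_c·A = 12.3606 × 5.5 × 16.021 = 1089.16 kN.

F ≈ 1090 kN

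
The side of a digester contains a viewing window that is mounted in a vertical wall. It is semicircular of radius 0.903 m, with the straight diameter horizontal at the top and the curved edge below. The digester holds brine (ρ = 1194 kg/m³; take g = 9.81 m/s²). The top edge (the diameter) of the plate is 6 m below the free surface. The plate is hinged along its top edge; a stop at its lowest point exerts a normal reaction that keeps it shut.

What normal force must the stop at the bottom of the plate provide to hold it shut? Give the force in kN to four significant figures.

γ = ρg = 1194 × 9.81 / 1000 = 11.71314 kN/m³.
The centroid of a semicircle lies 4r/(3π) = 0.383245 m from the diameter, here below the top edge, so the centroid depth is h_c = 6 + 0.383245 = 6.38324 m.
A = πr²/2 = π × 0.903²/2 = 1.28084 m².
Resultant F = γ·h_c·A = 11.71314 × 6.38324 × 1.28084 = 95.7656 kN.
I_c = (π/8 − 8/(9π))·r⁴ = 0.109757 × 0.903⁴ = 0.0729765 m⁴.
Centre of pressure: y_p = y_c + I_c/(y_c·A) = 6.38324 + 0.0729765/(6.38324 × 1.28084) = 6.38324 + 0.0089258 = 6.39217 m along the plane.
The resultant acts 0.383245 + 0.0089258 = 0.392171 m (along the plate) below the hinge at the top edge, so the moment about the hinge is M = F × 0.392171 = 95.7656 × 0.392171 = 37.5565 kN·m.
A normal force at the bottom, 0.903 m from the hinge, must supply this moment: P = 37.5565/0.903 = 41.5908 kN.

P ≈ 41.59 kN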